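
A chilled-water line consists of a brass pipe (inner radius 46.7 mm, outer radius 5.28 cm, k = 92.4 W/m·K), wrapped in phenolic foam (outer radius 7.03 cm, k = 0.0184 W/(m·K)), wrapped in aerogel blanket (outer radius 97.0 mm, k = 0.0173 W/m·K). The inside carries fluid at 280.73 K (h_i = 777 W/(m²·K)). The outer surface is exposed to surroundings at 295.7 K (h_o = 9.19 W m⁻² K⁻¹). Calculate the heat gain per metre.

Q' = 2.66 W/m

Treat each layer as a resistance in series:
  R'_conv,in = 1/(2πr h) = 1/(2π·0.0467·777) = 0.004386 m·K/W
  R'_brass = ln(0.0528/0.0467)/(2πk) = 0.1228/(2π·92.4) = 2.115×10^-4 m·K/W
  R'_phenolic foam = ln(0.0703/0.0528)/(2πk) = 0.2863/(2π·0.0184) = 2.476 m·K/W
  R'_aerogel blanket = ln(0.0970/0.0703)/(2πk) = 0.3219/(2π·0.0173) = 2.962 m·K/W
  R'_conv,out = 1/(2πr h) = 1/(2π·0.0970·9.19) = 0.1785 m·K/W
ΣR = 0.004386 + 2.115×10^-4 + 2.476 + 2.962 + 0.1785 = 5.621 m·K/W
Q' = ΔT/ΣR = (280.73 K − 295.7 K)/5.621 = -2.66 W/m
(Negative Q' ⇒ heat flows inward; heat gain = 2.66 W/m.)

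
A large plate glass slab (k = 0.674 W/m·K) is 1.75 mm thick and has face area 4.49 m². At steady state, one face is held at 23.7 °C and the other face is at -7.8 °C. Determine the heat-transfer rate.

Q = kA·ΔT/L = 0.674 × 4.49 × |23.7 °C − -7.8 °C| / 0.00175 = 54500 W

Q = 54500 W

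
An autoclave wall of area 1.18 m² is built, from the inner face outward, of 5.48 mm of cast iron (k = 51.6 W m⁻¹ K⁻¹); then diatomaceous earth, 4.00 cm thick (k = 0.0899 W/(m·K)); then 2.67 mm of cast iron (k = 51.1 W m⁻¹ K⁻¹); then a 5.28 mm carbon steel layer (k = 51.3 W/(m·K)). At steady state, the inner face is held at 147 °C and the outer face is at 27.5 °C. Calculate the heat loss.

Treat each layer as a resistance in series:
  R_cast iron = L/(kA) = 0.00548/(51.6·1.18) = 9.000×10^-5 K/W
  R_diatomaceous earth = L/(kA) = 0.0400/(0.0899·1.18) = 0.3771 K/W
  R_cast iron = L/(kA) = 0.00267/(51.1·1.18) = 4.428×10^-5 K/W
  R_carbon steel = L/(kA) = 0.00528/(51.3·1.18) = 8.722×10^-5 K/W
ΣR = 9.000×10^-5 + 0.3771 + 4.428×10^-5 + 8.722×10^-5 = 0.3773 K/W
Q = ΔT/ΣR = (147 °C − 27.5 °C)/0.3773 = 317 W

Q = 317 W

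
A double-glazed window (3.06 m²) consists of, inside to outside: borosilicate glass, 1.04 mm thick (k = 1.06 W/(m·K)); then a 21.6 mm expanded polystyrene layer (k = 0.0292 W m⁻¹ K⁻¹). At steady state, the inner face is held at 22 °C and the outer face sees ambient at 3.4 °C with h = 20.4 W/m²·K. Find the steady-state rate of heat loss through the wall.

Q = 72.1 W

Treat each layer as a resistance in series:
  R_borosilicate glass = L/(kA) = 0.00104/(1.06·3.06) = 3.206×10^-4 K/W
  R_expanded polystyrene = L/(kA) = 0.0216/(0.0292·3.06) = 0.2417 K/W
  R_conv,out = 1/(hA) = 1/(20.4·3.06) = 0.01602 K/W
ΣR = 3.206×10^-4 + 0.2417 + 0.01602 = 0.2580 K/W
Q = ΔT/ΣR = (22 °C − 3.4 °C)/0.2580 = 72.1 W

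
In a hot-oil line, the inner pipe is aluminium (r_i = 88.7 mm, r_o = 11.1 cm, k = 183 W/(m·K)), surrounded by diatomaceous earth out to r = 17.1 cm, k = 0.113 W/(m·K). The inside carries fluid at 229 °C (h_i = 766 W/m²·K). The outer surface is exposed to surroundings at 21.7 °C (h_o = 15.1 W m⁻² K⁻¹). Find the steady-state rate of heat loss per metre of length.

Series thermal resistances, inner to outer:
  R'_conv,in = 1/(2πr h) = 1/(2π·0.0887·766) = 0.002342 m·K/W
  R'_aluminium = ln(0.111/0.0887)/(2πk) = 0.2243/(2π·183) = 1.950×10^-4 m·K/W
  R'_diatomaceous earth = ln(0.171/0.111)/(2πk) = 0.4321/(2π·0.113) = 0.6086 m·K/W
  R'_conv,out = 1/(2πr h) = 1/(2π·0.171·15.1) = 0.06164 m·K/W
ΣR = 0.002342 + 1.950×10^-4 + 0.6086 + 0.06164 = 0.6728 m·K/W
Q' = ΔT/ΣR = (229 °C − 21.7 °C)/0.6728 = 308 W/m

Q' = 308 W/m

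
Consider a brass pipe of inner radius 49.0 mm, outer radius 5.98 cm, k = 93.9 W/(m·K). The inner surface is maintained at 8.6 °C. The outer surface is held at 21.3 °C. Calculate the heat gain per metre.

Q' = 37.6 kW/m

Q' = 2πk·ΔT/ln(r₂/r₁) = 2π × 93.9 × 12.7 / ln(0.0598/0.0490) = 37600 W/m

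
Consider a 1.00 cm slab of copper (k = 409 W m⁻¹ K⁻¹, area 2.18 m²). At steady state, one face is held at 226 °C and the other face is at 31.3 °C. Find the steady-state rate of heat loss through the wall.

Q = kA·ΔT/L = 409 × 2.18 × |226 °C − 31.3 °C| / 0.0100 = 1.74×10^7 W

Q = 1.74×10^7 W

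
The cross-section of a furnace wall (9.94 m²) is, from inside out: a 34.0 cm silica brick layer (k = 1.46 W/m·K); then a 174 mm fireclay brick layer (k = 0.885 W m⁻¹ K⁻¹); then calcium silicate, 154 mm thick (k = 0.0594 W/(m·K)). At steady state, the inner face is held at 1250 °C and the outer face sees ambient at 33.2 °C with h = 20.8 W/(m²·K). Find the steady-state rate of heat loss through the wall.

Q = 3.94 kW

Treat each layer as a resistance in series:
  R_silica brick = L/(kA) = 0.340/(1.46·9.94) = 0.02343 K/W
  R_fireclay brick = L/(kA) = 0.174/(0.885·9.94) = 0.01978 K/W
  R_calcium silicate = L/(kA) = 0.154/(0.0594·9.94) = 0.2608 K/W
  R_conv,out = 1/(hA) = 1/(20.8·9.94) = 0.004837 K/W
ΣR = 0.02343 + 0.01978 + 0.2608 + 0.004837 = 0.3088 K/W
Q = ΔT/ΣR = (1250 °C − 33.2 °C)/0.3088 = 3940 W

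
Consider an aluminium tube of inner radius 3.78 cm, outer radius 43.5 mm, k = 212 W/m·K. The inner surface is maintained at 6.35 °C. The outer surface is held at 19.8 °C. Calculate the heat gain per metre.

Q' = 2πk·ΔT/ln(r₂/r₁) = 2π × 212 × 13.45 / ln(0.0435/0.0378) = 1.28×10^5 W/m

Q' = 1.28×10^5 W/m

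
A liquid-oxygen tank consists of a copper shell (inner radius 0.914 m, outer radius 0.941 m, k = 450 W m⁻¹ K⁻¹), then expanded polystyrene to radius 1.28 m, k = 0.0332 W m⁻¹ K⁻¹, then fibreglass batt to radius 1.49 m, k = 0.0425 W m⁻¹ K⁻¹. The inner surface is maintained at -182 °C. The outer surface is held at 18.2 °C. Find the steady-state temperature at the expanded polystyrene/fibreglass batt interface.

Resistance network (inner→outer):
  R_copper = (1/0.914 − 1/0.941)/(4πk) = 0.03139/(4π·450) = 5.551×10^-6 K/W
  R_expanded polystyrene = (1/0.941 − 1/1.28)/(4πk) = 0.2814/(4π·0.0332) = 0.6746 K/W
  R_fibreglass batt = (1/1.28 − 1/1.49)/(4πk) = 0.1101/(4π·0.0425) = 0.2062 K/W
ΣR = 5.551×10^-6 + 0.6746 + 0.2062 = 0.8808 K/W
Q = ΔT/ΣR = (-182 °C − 18.2 °C)/0.8808 = -227.3 W
From the inner boundary to the expanded polystyrene/fibreglass batt interface, ΣR_partial = 0.6746 K/W.
T_interface = T_in − Q·ΣR_partial = -182 °C − (-227.3)(0.6746) = -28.7 °C

T = -28.7 °C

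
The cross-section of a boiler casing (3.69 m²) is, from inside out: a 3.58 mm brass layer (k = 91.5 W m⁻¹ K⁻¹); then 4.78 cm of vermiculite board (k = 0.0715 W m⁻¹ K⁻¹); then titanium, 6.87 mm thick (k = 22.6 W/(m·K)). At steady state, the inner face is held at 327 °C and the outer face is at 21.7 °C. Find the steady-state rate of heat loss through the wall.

Treat each layer as a resistance in series:
  R_brass = L/(kA) = 0.00358/(91.5·3.69) = 1.060×10^-5 K/W
  R_vermiculite board = L/(kA) = 0.0478/(0.0715·3.69) = 0.1812 K/W
  R_titanium = L/(kA) = 0.00687/(22.6·3.69) = 8.238×10^-5 K/W
ΣR = 1.060×10^-5 + 0.1812 + 8.238×10^-5 = 0.1813 K/W
Q = ΔT/ΣR = (327 °C − 21.7 °C)/0.1813 = 1680 W

Q = 1680 W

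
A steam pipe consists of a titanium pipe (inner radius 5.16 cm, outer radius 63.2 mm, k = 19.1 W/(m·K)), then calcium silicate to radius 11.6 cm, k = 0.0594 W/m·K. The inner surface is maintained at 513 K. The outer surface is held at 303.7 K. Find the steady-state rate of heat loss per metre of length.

Q' = 128 W/m

Treat each layer as a resistance in series:
  R'_titanium = ln(0.0632/0.0516)/(2πk) = 0.2028/(2π·19.1) = 0.001690 m·K/W
  R'_calcium silicate = ln(0.116/0.0632)/(2πk) = 0.6073/(2π·0.0594) = 1.627 m·K/W
ΣR = 0.001690 + 1.627 = 1.629 m·K/W
Q' = ΔT/ΣR = (513 K − 303.7 K)/1.629 = 128 W/m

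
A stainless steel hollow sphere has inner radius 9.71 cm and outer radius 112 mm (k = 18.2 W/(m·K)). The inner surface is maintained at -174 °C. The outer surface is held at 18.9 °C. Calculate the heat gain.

Q = 4πk·ΔT/(1/r₁ − 1/r₂) = 4π × 18.2 × 192.9 / (1/0.0971 − 1/0.112) = 32200 W

Q = 32.2 kW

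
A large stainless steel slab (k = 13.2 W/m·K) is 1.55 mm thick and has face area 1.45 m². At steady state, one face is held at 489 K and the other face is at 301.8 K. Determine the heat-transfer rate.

Q = 2.31×10^6 W

Q = kA·ΔT/L = 13.2 × 1.45 × |489 K − 301.8 K| / 0.00155 = 2.31×10^6 W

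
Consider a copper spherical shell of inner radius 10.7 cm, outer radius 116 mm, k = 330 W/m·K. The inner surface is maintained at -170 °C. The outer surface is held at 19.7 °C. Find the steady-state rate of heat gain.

Q = 4πk·ΔT/(1/r₁ − 1/r₂) = 4π × 330 × 189.7 / (1/0.107 − 1/0.116) = 1.08×10^6 W

Q = 1080 kW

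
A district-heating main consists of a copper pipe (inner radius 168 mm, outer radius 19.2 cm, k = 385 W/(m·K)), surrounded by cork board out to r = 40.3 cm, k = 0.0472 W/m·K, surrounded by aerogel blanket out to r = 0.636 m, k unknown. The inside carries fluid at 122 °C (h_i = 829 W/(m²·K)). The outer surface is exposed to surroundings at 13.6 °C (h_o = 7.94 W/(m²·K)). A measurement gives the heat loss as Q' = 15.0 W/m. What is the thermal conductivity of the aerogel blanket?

ΣR = ΔT/Q' = |122 − 13.6|/15.0 = 7.227 m·K/W
Known resistances:
  R'_conv,in = 1/(2πr h) = 1/(2π·0.168·829) = 0.001143 m·K/W
  R'_copper = ln(0.192/0.168)/(2πk) = 0.1335/(2π·385) = 5.520×10^-5 m·K/W
  R'_cork board = ln(0.403/0.192)/(2πk) = 0.7414/(2π·0.0472) = 2.500 m·K/W
  R'_conv,out = 1/(2πr h) = 1/(2π·0.636·7.94) = 0.03152 m·K/W
R_aerogel blanket = ΣR − ΣR_known = 7.227 − 2.533 = 4.694 m·K/W
ln(r₂/r₁)/(2πk) = 4.694 ⇒ k = 0.4563/(2π·4.694) = 0.0155 W/m·K

k = 0.0155 W/m·K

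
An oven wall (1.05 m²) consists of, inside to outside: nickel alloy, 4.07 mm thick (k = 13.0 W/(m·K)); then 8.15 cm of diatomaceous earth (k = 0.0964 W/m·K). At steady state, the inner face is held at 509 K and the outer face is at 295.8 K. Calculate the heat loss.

Treat each layer as a resistance in series:
  R_nickel alloy = L/(kA) = 0.00407/(13.0·1.05) = 2.982×10^-4 K/W
  R_diatomaceous earth = L/(kA) = 0.0815/(0.0964·1.05) = 0.8052 K/W
ΣR = 2.982×10^-4 + 0.8052 = 0.8055 K/W
Q = ΔT/ΣR = (509 K − 295.8 K)/0.8055 = 265 W

Q = 265 W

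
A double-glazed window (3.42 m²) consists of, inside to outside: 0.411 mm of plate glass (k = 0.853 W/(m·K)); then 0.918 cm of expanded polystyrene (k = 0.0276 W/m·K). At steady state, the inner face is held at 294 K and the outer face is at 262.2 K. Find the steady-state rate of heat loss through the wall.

Treat each layer as a resistance in series:
  R_plate glass = L/(kA) = 4.11×10^-4/(0.853·3.42) = 1.409×10^-4 K/W
  R_expanded polystyrene = L/(kA) = 0.00918/(0.0276·3.42) = 0.09725 K/W
ΣR = 1.409×10^-4 + 0.09725 = 0.09739 K/W
Q = ΔT/ΣR = (294 K − 262.2 K)/0.09739 = 327 W

Q = 327 W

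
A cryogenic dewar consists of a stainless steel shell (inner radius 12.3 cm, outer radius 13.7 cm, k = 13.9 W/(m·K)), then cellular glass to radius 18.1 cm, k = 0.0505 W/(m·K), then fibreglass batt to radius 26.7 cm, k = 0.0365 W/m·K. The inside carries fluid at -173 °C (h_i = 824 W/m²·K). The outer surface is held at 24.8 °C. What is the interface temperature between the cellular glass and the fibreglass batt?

Treat each layer as a resistance in series:
  R_conv,in = 1/(4πr²h) = 1/(4π·0.123²·824) = 0.006383 K/W
  R_stainless steel = (1/0.123 − 1/0.137)/(4πk) = 0.8308/(4π·13.9) = 0.004756 K/W
  R_cellular glass = (1/0.137 − 1/0.181)/(4πk) = 1.774/(4π·0.0505) = 2.796 K/W
  R_fibreglass batt = (1/0.181 − 1/0.267)/(4πk) = 1.780/(4π·0.0365) = 3.880 K/W
ΣR = 0.006383 + 0.004756 + 2.796 + 3.880 = 6.687 K/W
Q = ΔT/ΣR = (-173 °C − 24.8 °C)/6.687 = -29.58 W
From the inner boundary to the cellular glass/fibreglass batt interface, ΣR_partial = 2.807 K/W.
T_interface = T_in − Q·ΣR_partial = -173 °C − (-29.58)(2.807) = -90.0 °C

T = -90.0 °C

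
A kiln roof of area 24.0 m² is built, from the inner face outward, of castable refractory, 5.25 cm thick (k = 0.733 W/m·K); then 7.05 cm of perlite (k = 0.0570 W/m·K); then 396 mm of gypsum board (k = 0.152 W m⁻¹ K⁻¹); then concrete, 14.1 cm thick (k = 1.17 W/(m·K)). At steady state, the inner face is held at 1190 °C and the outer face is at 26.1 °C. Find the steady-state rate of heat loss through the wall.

Resistance network (inner→outer):
  R_castable refractory = L/(kA) = 0.0525/(0.733·24.0) = 0.002984 K/W
  R_perlite = L/(kA) = 0.0705/(0.0570·24.0) = 0.05154 K/W
  R_gypsum board = L/(kA) = 0.396/(0.152·24.0) = 0.1086 K/W
  R_concrete = L/(kA) = 0.141/(1.17·24.0) = 0.005021 K/W
ΣR = 0.002984 + 0.05154 + 0.1086 + 0.005021 = 0.1681 K/W
Q = ΔT/ΣR = (1190 °C − 26.1 °C)/0.1681 = 6920 W

Q = 6920 W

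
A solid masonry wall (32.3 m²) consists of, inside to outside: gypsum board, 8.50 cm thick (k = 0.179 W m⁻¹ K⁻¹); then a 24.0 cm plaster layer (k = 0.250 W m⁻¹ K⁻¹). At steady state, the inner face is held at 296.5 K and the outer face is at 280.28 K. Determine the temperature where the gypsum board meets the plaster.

Resistance network (inner→outer):
  R_gypsum board = L/(kA) = 0.0850/(0.179·32.3) = 0.01470 K/W
  R_plaster = L/(kA) = 0.240/(0.250·32.3) = 0.02972 K/W
ΣR = 0.01470 + 0.02972 = 0.04442 K/W
Q = ΔT/ΣR = (296.5 K − 280.28 K)/0.04442 = 365.2 W
From the inner boundary to the gypsum board/plaster interface, ΣR_partial = 0.01470 K/W.
T_interface = T_in − Q·ΣR_partial = 296.5 K − (365.2)(0.01470) = 291.1 K

T = 291.1 K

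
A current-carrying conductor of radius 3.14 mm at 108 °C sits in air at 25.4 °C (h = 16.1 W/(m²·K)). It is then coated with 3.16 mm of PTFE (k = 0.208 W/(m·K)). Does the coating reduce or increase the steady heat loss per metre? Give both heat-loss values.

increases: 26.2 → 39.3 W/m

Critical radius for a cylinder: r_cr = k/h = 0.0129 m = 1.29 cm.
Outer radius after coating: r₂ = 0.00314 + 0.00316 = 0.00630 m.
Since r₁ < r_cr and r₂ ≤ r_cr, the coating moves toward the maximum at r_cr — heat loss rises.
Bare: R = 1/(2πr₁h) = 3.148 m·K/W; Q = 82.6/3.148 = 26.2 W/m.
Coated: R = R_cond + R_conv = 2.102 m·K/W; Q = 82.6/2.102 = 39.3 W/m.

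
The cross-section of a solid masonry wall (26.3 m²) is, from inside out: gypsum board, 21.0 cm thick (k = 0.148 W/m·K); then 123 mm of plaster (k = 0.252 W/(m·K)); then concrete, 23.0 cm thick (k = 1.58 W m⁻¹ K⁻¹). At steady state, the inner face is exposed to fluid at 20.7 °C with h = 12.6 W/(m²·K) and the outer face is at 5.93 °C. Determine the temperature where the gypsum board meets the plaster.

T = 10.3 °C

Resistance network (inner→outer):
  R_conv,in = 1/(hA) = 1/(12.6·26.3) = 0.003018 K/W
  R_gypsum board = L/(kA) = 0.210/(0.148·26.3) = 0.05395 K/W
  R_plaster = L/(kA) = 0.123/(0.252·26.3) = 0.01856 K/W
  R_concrete = L/(kA) = 0.230/(1.58·26.3) = 0.005535 K/W
ΣR = 0.003018 + 0.05395 + 0.01856 + 0.005535 = 0.08106 K/W
Q = ΔT/ΣR = (20.7 °C − 5.93 °C)/0.08106 = 182.2 W
From the inner boundary to the gypsum board/plaster interface, ΣR_partial = 0.05697 K/W.
T_interface = T_in − Q·ΣR_partial = 20.7 °C − (182.2)(0.05697) = 10.3 °C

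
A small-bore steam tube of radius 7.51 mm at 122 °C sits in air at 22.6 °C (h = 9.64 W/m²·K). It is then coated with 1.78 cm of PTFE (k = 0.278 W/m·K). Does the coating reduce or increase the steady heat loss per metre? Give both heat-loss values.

Critical radius for a cylinder: r_cr = k/h = 0.0288 m = 2.88 cm.
Outer radius after coating: r₂ = 0.00751 + 0.0178 = 0.02531 m.
Since r₁ < r_cr and r₂ ≤ r_cr, the coating moves toward the maximum at r_cr — heat loss rises.
Bare: R = 1/(2πr₁h) = 2.198 m·K/W; Q = 99.4/2.198 = 45.2 W/m.
Coated: R = R_cond + R_conv = 1.348 m·K/W; Q = 99.4/1.348 = 73.7 W/m.

increases: 45.2 → 73.7 W/m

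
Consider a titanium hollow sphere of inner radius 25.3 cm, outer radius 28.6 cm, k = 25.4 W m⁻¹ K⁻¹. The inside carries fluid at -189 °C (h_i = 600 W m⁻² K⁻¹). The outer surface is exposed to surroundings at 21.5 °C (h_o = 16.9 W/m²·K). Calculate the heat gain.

Q = 3.45 kW

Series thermal resistances, inner to outer:
  R_conv,in = 1/(4πr²h) = 1/(4π·0.253²·600) = 0.002072 K/W
  R_titanium = (1/0.253 − 1/0.286)/(4πk) = 0.4561/(4π·25.4) = 0.001429 K/W
  R_conv,out = 1/(4πr²h) = 1/(4π·0.286²·16.9) = 0.05757 K/W
ΣR = 0.002072 + 0.001429 + 0.05757 = 0.06107 K/W
Q = ΔT/ΣR = (-189 °C − 21.5 °C)/0.06107 = -3450 W
(Negative Q ⇒ heat flows inward; heat gain = 3450 W.)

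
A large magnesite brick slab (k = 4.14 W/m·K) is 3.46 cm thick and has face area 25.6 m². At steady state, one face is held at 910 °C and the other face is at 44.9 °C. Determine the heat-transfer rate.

Q = kA·ΔT/L = 4.14 × 25.6 × |910 °C − 44.9 °C| / 0.0346 = 2.65×10^6 W

Q = 2.65×10^6 W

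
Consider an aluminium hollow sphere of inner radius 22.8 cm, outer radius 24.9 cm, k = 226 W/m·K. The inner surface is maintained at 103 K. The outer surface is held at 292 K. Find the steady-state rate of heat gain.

Q = 4πk·ΔT/(1/r₁ − 1/r₂) = 4π × 226 × 189 / (1/0.228 − 1/0.249) = 1.45×10^6 W

Q = 1450 kW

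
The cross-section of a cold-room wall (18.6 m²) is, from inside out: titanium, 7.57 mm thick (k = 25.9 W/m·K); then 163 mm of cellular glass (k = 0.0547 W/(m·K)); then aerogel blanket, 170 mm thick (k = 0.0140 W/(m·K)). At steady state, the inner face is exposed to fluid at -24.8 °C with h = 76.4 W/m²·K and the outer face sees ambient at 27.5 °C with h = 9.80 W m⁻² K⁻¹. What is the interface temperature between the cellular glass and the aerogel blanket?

Resistance network (inner→outer):
  R_conv,in = 1/(hA) = 1/(76.4·18.6) = 7.037×10^-4 K/W
  R_titanium = L/(kA) = 0.00757/(25.9·18.6) = 1.571×10^-5 K/W
  R_cellular glass = L/(kA) = 0.163/(0.0547·18.6) = 0.1602 K/W
  R_aerogel blanket = L/(kA) = 0.170/(0.0140·18.6) = 0.6528 K/W
  R_conv,out = 1/(hA) = 1/(9.80·18.6) = 0.005486 K/W
ΣR = 7.037×10^-4 + 1.571×10^-5 + 0.1602 + 0.6528 + 0.005486 = 0.8192 K/W
Q = ΔT/ΣR = (-24.8 °C − 27.5 °C)/0.8192 = -63.84 W
From the inner boundary to the cellular glass/aerogel blanket interface, ΣR_partial = 0.1609 K/W.
T_interface = T_in − Q·ΣR_partial = -24.8 °C − (-63.84)(0.1609) = -14.5 °C

T = -14.5 °C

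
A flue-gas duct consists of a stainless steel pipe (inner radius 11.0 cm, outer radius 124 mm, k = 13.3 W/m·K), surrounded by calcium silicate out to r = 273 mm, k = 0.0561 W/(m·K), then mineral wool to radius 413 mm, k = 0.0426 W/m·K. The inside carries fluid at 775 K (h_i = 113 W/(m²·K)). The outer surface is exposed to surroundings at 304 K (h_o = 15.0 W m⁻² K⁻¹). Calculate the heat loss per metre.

Q' = 123 W/m

Resistance network (inner→outer):
  R'_conv,in = 1/(2πr h) = 1/(2π·0.110·113) = 0.01280 m·K/W
  R'_stainless steel = ln(0.124/0.110)/(2πk) = 0.1198/(2π·13.3) = 0.001434 m·K/W
  R'_calcium silicate = ln(0.273/0.124)/(2πk) = 0.7892/(2π·0.0561) = 2.239 m·K/W
  R'_mineral wool = ln(0.413/0.273)/(2πk) = 0.4140/(2π·0.0426) = 1.547 m·K/W
  R'_conv,out = 1/(2πr h) = 1/(2π·0.413·15.0) = 0.02569 m·K/W
ΣR = 0.01280 + 0.001434 + 2.239 + 1.547 + 0.02569 = 3.826 m·K/W
Q' = ΔT/ΣR = (775 K − 304 K)/3.826 = 123 W/m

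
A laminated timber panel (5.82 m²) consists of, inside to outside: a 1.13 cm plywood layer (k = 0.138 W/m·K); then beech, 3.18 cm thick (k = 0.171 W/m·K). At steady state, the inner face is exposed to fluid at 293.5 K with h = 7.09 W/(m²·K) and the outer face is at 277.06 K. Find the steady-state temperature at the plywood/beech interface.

T = 284.5 K

Treat each layer as a resistance in series:
  R_conv,in = 1/(hA) = 1/(7.09·5.82) = 0.02423 K/W
  R_plywood = L/(kA) = 0.0113/(0.138·5.82) = 0.01407 K/W
  R_beech = L/(kA) = 0.0318/(0.171·5.82) = 0.03195 K/W
ΣR = 0.02423 + 0.01407 + 0.03195 = 0.07025 K/W
Q = ΔT/ΣR = (293.5 K − 277.06 K)/0.07025 = 234.0 W
From the inner boundary to the plywood/beech interface, ΣR_partial = 0.03830 K/W.
T_interface = T_in − Q·ΣR_partial = 293.5 K − (234.0)(0.03830) = 284.5 K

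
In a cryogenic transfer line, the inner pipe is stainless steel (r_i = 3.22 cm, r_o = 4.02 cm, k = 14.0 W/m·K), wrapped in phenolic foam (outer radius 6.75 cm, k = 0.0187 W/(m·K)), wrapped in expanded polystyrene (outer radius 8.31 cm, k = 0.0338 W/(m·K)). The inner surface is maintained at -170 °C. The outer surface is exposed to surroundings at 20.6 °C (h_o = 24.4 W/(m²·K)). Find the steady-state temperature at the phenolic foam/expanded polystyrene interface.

Treat each layer as a resistance in series:
  R'_stainless steel = ln(0.0402/0.0322)/(2πk) = 0.2219/(2π·14.0) = 0.002523 m·K/W
  R'_phenolic foam = ln(0.0675/0.0402)/(2πk) = 0.5183/(2π·0.0187) = 4.411 m·K/W
  R'_expanded polystyrene = ln(0.0831/0.0675)/(2πk) = 0.2079/(2π·0.0338) = 0.9790 m·K/W
  R'_conv,out = 1/(2πr h) = 1/(2π·0.0831·24.4) = 0.07849 m·K/W
ΣR = 0.002523 + 4.411 + 0.9790 + 0.07849 = 5.471 m·K/W
Q' = ΔT/ΣR = (-170 °C − 20.6 °C)/5.471 = -34.84 W/m
From the inner boundary to the phenolic foam/expanded polystyrene interface, ΣR_partial = 4.414 m·K/W.
T_interface = T_in − Q'·ΣR_partial = -170 °C − (-34.84)(4.414) = -16.2 °C

T = -16.2 °C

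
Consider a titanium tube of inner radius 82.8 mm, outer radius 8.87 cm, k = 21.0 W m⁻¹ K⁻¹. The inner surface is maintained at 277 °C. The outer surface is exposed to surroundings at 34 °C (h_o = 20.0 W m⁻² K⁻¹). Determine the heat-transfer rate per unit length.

Q' = 2.69 kW/m

Resistance network (inner→outer):
  R'_titanium = ln(0.0887/0.0828)/(2πk) = 0.06883/(2π·21.0) = 5.217×10^-4 m·K/W
  R'_conv,out = 1/(2πr h) = 1/(2π·0.0887·20.0) = 0.08972 m·K/W
ΣR = 5.217×10^-4 + 0.08972 = 0.09024 m·K/W
Q' = ΔT/ΣR = (277 °C − 34 °C)/0.09024 = 2690 W/m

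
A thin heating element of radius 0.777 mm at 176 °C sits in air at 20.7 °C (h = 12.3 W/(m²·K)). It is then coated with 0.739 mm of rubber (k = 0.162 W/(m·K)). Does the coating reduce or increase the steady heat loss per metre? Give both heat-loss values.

Critical radius for a cylinder: r_cr = k/h = 0.0132 m = 1.32 cm.
Outer radius after coating: r₂ = 7.77×10^-4 + 7.39×10^-4 = 0.001516 m.
Since r₁ < r_cr and r₂ ≤ r_cr, the coating moves toward the maximum at r_cr — heat loss rises.
Bare: R = 1/(2πr₁h) = 16.65 m·K/W; Q = 155.3/16.65 = 9.33 W/m.
Coated: R = R_cond + R_conv = 9.192 m·K/W; Q = 155.3/9.192 = 16.9 W/m.

increases: 9.33 → 16.9 W/m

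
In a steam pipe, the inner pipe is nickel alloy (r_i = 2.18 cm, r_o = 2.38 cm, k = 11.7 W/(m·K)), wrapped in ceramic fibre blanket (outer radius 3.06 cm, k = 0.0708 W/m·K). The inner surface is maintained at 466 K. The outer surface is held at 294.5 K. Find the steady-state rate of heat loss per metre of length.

Q' = 303 W/m

Resistance network (inner→outer):
  R'_nickel alloy = ln(0.0238/0.0218)/(2πk) = 0.08778/(2π·11.7) = 0.001194 m·K/W
  R'_ceramic fibre blanket = ln(0.0306/0.0238)/(2πk) = 0.2513/(2π·0.0708) = 0.5649 m·K/W
ΣR = 0.001194 + 0.5649 = 0.5661 m·K/W
Q' = ΔT/ΣR = (466 K − 294.5 K)/0.5661 = 303 W/m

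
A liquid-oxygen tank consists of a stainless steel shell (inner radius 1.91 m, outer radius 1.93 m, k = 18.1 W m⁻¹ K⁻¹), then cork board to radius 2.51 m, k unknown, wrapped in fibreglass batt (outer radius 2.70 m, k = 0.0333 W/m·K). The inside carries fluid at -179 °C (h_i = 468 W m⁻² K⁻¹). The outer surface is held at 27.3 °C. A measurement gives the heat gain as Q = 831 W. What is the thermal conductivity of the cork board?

ΣR = ΔT/Q = |-179 − 27.3|/831 = 0.2483 K/W
Known resistances:
  R_conv,in = 1/(4πr²h) = 1/(4π·1.91²·468) = 4.661×10^-5 K/W
  R_stainless steel = (1/1.91 − 1/1.93)/(4πk) = 0.005425/(4π·18.1) = 2.385×10^-5 K/W
  R_fibreglass batt = (1/2.51 − 1/2.70)/(4πk) = 0.02804/(4π·0.0333) = 0.06700 K/W
R_cork board = ΣR − ΣR_known = 0.2483 − 0.06707 = 0.1812 K/W
(1/r₁−1/r₂)/(4πk) = 0.1812 ⇒ k = 0.1197/(4π·0.1812) = 0.0526 W/m·K

k = 0.0526 W/m·K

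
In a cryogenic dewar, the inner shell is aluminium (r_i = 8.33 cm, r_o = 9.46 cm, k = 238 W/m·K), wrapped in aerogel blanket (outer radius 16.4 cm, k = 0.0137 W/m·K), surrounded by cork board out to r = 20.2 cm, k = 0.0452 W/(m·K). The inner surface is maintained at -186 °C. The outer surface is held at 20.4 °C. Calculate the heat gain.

Q = 7.37 W

Series thermal resistances, inner to outer:
  R_aluminium = (1/0.0833 − 1/0.0946)/(4πk) = 1.434/(4π·238) = 4.795×10^-4 K/W
  R_aerogel blanket = (1/0.0946 − 1/0.164)/(4πk) = 4.473/(4π·0.0137) = 25.98 K/W
  R_cork board = (1/0.164 − 1/0.202)/(4πk) = 1.147/(4π·0.0452) = 2.019 K/W
ΣR = 4.795×10^-4 + 25.98 + 2.019 = 28.00 K/W
Q = ΔT/ΣR = (-186 °C − 20.4 °C)/28.00 = -7.37 W
(Negative Q ⇒ heat flows inward; heat gain = 7.37 W.)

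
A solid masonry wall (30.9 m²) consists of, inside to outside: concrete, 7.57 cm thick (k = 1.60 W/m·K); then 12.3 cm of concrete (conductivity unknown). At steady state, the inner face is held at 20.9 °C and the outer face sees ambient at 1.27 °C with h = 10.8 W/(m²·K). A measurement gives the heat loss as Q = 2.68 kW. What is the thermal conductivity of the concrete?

ΣR = ΔT/Q = |20.9 − 1.27|/2680 = 0.007325 K/W
Known resistances:
  R_concrete = L/(kA) = 0.0757/(1.60·30.9) = 0.001531 K/W
  R_conv,out = 1/(hA) = 1/(10.8·30.9) = 0.002997 K/W
R_concrete = ΣR − ΣR_known = 0.007325 − 0.004528 = 0.002797 K/W
L/(kA) = 0.002797 ⇒ k = 0.123/(0.002797·30.9) = 1.42 W/m·K

k = 1.42 W/m·K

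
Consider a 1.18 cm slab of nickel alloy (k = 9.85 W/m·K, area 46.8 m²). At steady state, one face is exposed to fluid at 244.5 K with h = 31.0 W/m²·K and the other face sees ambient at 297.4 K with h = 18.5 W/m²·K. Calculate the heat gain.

Q = 28300 W

Treat each layer as a resistance in series:
  R_conv,in = 1/(hA) = 1/(31.0·46.8) = 6.893×10^-4 K/W
  R_nickel alloy = L/(kA) = 0.0118/(9.85·46.8) = 2.560×10^-5 K/W
  R_conv,out = 1/(hA) = 1/(18.5·46.8) = 0.001155 K/W
ΣR = 6.893×10^-4 + 2.560×10^-5 + 0.001155 = 0.001870 K/W
Q = ΔT/ΣR = (244.5 K − 297.4 K)/0.001870 = -28300 W
(Negative Q ⇒ heat flows inward; heat gain = 28300 W.)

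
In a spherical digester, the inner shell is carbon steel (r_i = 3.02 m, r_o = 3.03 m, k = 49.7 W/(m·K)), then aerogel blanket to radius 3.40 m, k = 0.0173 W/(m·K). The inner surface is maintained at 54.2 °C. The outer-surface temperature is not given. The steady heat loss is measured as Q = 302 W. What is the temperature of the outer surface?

Series resistances:
  R_carbon steel = (1/3.02 − 1/3.03)/(4πk) = 0.001093/(4π·49.7) = 1.750×10^-6 K/W
  R_aerogel blanket = (1/3.03 − 1/3.40)/(4πk) = 0.03592/(4π·0.0173) = 0.1652 K/W
ΣR = 0.1652 K/W
ΔT = Q·ΣR = 302 × 0.1652 = 49.89 K
Heat flows outward, so T_out = T_in − ΔT = 54.2 − 49.89 = 4.31 °C

T_out = 4.31 °C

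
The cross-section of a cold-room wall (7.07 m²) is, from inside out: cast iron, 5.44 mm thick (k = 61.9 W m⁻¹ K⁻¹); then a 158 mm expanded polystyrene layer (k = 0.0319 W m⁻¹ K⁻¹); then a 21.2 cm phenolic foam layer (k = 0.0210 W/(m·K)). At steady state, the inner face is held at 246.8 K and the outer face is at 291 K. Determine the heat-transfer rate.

Series thermal resistances, inner to outer:
  R_cast iron = L/(kA) = 0.00544/(61.9·7.07) = 1.243×10^-5 K/W
  R_expanded polystyrene = L/(kA) = 0.158/(0.0319·7.07) = 0.7006 K/W
  R_phenolic foam = L/(kA) = 0.212/(0.0210·7.07) = 1.428 K/W
ΣR = 1.243×10^-5 + 0.7006 + 1.428 = 2.129 K/W
Q = ΔT/ΣR = (246.8 K − 291 K)/2.129 = -20.8 W
(Negative Q ⇒ heat flows inward; heat gain = 20.8 W.)

Q = 20.8 W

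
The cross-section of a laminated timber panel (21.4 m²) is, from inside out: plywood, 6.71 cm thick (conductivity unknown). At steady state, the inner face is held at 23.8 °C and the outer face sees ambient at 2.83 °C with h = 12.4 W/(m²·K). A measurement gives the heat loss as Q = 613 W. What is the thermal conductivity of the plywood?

ΣR = ΔT/Q = |23.8 − 2.83|/613 = 0.03421 K/W
Known resistances:
  R_conv,out = 1/(hA) = 1/(12.4·21.4) = 0.003768 K/W
R_plywood = ΣR − ΣR_known = 0.03421 − 0.003768 = 0.03044 K/W
L/(kA) = 0.03044 ⇒ k = 0.0671/(0.03044·21.4) = 0.103 W/m·K

k = 0.103 W/m·K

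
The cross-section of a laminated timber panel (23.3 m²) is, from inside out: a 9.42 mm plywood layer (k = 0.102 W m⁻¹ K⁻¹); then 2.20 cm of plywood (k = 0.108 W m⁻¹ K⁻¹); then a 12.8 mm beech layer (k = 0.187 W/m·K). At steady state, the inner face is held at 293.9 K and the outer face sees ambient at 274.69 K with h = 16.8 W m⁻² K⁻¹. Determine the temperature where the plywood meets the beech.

Series thermal resistances, inner to outer:
  R_plywood = L/(kA) = 0.00942/(0.102·23.3) = 0.003964 K/W
  R_plywood = L/(kA) = 0.0220/(0.108·23.3) = 0.008743 K/W
  R_beech = L/(kA) = 0.0128/(0.187·23.3) = 0.002938 K/W
  R_conv,out = 1/(hA) = 1/(16.8·23.3) = 0.002555 K/W
ΣR = 0.003964 + 0.008743 + 0.002938 + 0.002555 = 0.01820 K/W
Q = ΔT/ΣR = (293.9 K − 274.69 K)/0.01820 = 1055 W
From the inner boundary to the plywood/beech interface, ΣR_partial = 0.01271 K/W.
T_interface = T_in − Q·ΣR_partial = 293.9 K − (1055)(0.01271) = 280.49 K

T = 280.49 K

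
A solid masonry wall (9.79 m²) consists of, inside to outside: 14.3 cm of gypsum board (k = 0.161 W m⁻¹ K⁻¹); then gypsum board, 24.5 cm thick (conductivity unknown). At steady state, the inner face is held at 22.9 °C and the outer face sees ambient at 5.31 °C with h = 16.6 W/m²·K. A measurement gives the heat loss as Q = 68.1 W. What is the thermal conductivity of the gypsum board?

k = 0.155 W/m·K

ΣR = ΔT/Q = |22.9 − 5.31|/68.1 = 0.2583 K/W
Known resistances:
  R_gypsum board = L/(kA) = 0.143/(0.161·9.79) = 0.09073 K/W
  R_conv,out = 1/(hA) = 1/(16.6·9.79) = 0.006153 K/W
R_gypsum board = ΣR − ΣR_known = 0.2583 − 0.09688 = 0.1614 K/W
L/(kA) = 0.1614 ⇒ k = 0.245/(0.1614·9.79) = 0.155 W/m·K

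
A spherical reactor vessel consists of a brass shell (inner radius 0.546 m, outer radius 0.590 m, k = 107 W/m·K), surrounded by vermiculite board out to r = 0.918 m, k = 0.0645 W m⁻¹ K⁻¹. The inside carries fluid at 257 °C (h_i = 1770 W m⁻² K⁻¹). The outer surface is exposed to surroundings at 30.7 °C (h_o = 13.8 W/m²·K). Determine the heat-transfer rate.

Treat each layer as a resistance in series:
  R_conv,in = 1/(4πr²h) = 1/(4π·0.546²·1770) = 1.508×10^-4 K/W
  R_brass = (1/0.546 − 1/0.590)/(4πk) = 0.1366/(4π·107) = 1.016×10^-4 K/W
  R_vermiculite board = (1/0.590 − 1/0.918)/(4πk) = 0.6056/(4π·0.0645) = 0.7472 K/W
  R_conv,out = 1/(4πr²h) = 1/(4π·0.918²·13.8) = 0.006843 K/W
ΣR = 1.508×10^-4 + 1.016×10^-4 + 0.7472 + 0.006843 = 0.7543 K/W
Q = ΔT/ΣR = (257 °C − 30.7 °C)/0.7543 = 300 W

Q = 300 W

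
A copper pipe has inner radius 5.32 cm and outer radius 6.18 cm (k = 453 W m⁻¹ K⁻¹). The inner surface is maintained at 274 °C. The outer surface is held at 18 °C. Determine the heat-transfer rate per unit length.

Q' = 2πk·ΔT/ln(r₂/r₁) = 2π × 453 × 256 / ln(0.0618/0.0532) = 4.86×10^6 W/m

Q' = 4860 kW/m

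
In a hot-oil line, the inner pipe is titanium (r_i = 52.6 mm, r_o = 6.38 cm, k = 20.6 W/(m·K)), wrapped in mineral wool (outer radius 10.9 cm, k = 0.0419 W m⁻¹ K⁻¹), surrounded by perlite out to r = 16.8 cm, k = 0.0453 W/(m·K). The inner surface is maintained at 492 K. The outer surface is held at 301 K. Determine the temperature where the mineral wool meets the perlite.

Treat each layer as a resistance in series:
  R'_titanium = ln(0.0638/0.0526)/(2πk) = 0.1930/(2π·20.6) = 0.001491 m·K/W
  R'_mineral wool = ln(0.109/0.0638)/(2πk) = 0.5356/(2π·0.0419) = 2.034 m·K/W
  R'_perlite = ln(0.168/0.109)/(2πk) = 0.4326/(2π·0.0453) = 1.520 m·K/W
ΣR = 0.001491 + 2.034 + 1.520 = 3.555 m·K/W
Q' = ΔT/ΣR = (492 K − 301 K)/3.555 = 53.73 W/m
From the inner boundary to the mineral wool/perlite interface, ΣR_partial = 2.035 m·K/W.
T_interface = T_in − Q'·ΣR_partial = 492 K − (53.73)(2.035) = 383 K

T = 383 K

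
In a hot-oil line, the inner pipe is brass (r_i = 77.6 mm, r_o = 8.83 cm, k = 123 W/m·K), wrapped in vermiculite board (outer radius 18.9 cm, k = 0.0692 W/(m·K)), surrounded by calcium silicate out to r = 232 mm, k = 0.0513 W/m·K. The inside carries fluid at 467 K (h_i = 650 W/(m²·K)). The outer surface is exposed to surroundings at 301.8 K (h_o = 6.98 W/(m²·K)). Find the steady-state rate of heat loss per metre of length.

Resistance network (inner→outer):
  R'_conv,in = 1/(2πr h) = 1/(2π·0.0776·650) = 0.003155 m·K/W
  R'_brass = ln(0.0883/0.0776)/(2πk) = 0.1292/(2π·123) = 1.671×10^-4 m·K/W
  R'_vermiculite board = ln(0.189/0.0883)/(2πk) = 0.7610/(2π·0.0692) = 1.750 m·K/W
  R'_calcium silicate = ln(0.232/0.189)/(2πk) = 0.2050/(2π·0.0513) = 0.6360 m·K/W
  R'_conv,out = 1/(2πr h) = 1/(2π·0.232·6.98) = 0.09828 m·K/W
ΣR = 0.003155 + 1.671×10^-4 + 1.750 + 0.6360 + 0.09828 = 2.488 m·K/W
Q' = ΔT/ΣR = (467 K − 301.8 K)/2.488 = 66.4 W/m

Q' = 66.4 W/m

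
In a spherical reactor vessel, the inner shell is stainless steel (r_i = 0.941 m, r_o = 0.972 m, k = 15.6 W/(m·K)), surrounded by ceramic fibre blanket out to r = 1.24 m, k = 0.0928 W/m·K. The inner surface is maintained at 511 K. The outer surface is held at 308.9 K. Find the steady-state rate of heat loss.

Resistance network (inner→outer):
  R_stainless steel = (1/0.941 − 1/0.972)/(4πk) = 0.03389/(4π·15.6) = 1.729×10^-4 K/W
  R_ceramic fibre blanket = (1/0.972 − 1/1.24)/(4πk) = 0.2224/(4π·0.0928) = 0.1907 K/W
ΣR = 1.729×10^-4 + 0.1907 = 0.1909 K/W
Q = ΔT/ΣR = (511 K − 308.9 K)/0.1909 = 1060 W

Q = 1060 W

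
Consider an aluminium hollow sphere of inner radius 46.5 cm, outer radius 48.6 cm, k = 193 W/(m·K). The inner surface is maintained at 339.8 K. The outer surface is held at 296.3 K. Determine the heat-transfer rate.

Q = 4πk·ΔT/(1/r₁ − 1/r₂) = 4π × 193 × 43.5 / (1/0.465 − 1/0.486) = 1.14×10^6 W

Q = 1.14×10^6 W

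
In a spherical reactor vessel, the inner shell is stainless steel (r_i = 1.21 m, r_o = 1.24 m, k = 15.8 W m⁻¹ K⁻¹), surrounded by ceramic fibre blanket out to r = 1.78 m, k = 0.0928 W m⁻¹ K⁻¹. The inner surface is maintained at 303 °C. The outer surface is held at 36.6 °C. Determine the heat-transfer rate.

Treat each layer as a resistance in series:
  R_stainless steel = (1/1.21 − 1/1.24)/(4πk) = 0.01999/(4π·15.8) = 1.007×10^-4 K/W
  R_ceramic fibre blanket = (1/1.24 − 1/1.78)/(4πk) = 0.2447/(4π·0.0928) = 0.2098 K/W
ΣR = 1.007×10^-4 + 0.2098 = 0.2099 K/W
Q = ΔT/ΣR = (303 °C − 36.6 °C)/0.2099 = 1270 W

Q = 1270 W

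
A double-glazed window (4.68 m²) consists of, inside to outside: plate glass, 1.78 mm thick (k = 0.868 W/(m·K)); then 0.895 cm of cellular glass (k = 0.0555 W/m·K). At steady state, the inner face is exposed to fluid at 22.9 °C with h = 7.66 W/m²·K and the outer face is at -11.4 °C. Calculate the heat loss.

Treat each layer as a resistance in series:
  R_conv,in = 1/(hA) = 1/(7.66·4.68) = 0.02789 K/W
  R_plate glass = L/(kA) = 0.00178/(0.868·4.68) = 4.382×10^-4 K/W
  R_cellular glass = L/(kA) = 0.00895/(0.0555·4.68) = 0.03446 K/W
ΣR = 0.02789 + 4.382×10^-4 + 0.03446 = 0.06279 K/W
Q = ΔT/ΣR = (22.9 °C − -11.4 °C)/0.06279 = 546 W

Q = 546 W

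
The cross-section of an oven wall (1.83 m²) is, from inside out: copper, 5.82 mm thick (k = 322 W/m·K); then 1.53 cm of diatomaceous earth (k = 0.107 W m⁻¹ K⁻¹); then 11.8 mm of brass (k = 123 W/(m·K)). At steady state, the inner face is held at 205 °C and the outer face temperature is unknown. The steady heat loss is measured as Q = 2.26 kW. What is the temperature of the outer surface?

T_out = 28.3 °C

Sum the resistances:
  R_copper = L/(kA) = 0.00582/(322·1.83) = 9.877×10^-6 K/W
  R_diatomaceous earth = L/(kA) = 0.0153/(0.107·1.83) = 0.07814 K/W
  R_brass = L/(kA) = 0.0118/(123·1.83) = 5.242×10^-5 K/W
ΣR = 0.07820 K/W
ΔT = Q·ΣR = 2260 × 0.07820 = 176.7 K
Heat flows outward, so T_out = T_in − ΔT = 205 − 176.7 = 28.3 °C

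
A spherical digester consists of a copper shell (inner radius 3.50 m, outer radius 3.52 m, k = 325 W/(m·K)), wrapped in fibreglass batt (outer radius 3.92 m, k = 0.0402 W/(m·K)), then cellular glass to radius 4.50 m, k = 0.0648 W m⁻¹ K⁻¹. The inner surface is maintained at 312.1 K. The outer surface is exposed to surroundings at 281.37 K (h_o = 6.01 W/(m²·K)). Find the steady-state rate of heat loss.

Series thermal resistances, inner to outer:
  R_copper = (1/3.50 − 1/3.52)/(4πk) = 0.001623/(4π·325) = 3.975×10^-7 K/W
  R_fibreglass batt = (1/3.52 − 1/3.92)/(4πk) = 0.02899/(4π·0.0402) = 0.05738 K/W
  R_cellular glass = (1/3.92 − 1/4.50)/(4πk) = 0.03288/(4π·0.0648) = 0.04038 K/W
  R_conv,out = 1/(4πr²h) = 1/(4π·4.50²·6.01) = 6.539×10^-4 K/W
ΣR = 3.975×10^-7 + 0.05738 + 0.04038 + 6.539×10^-4 = 0.09841 K/W
Q = ΔT/ΣR = (312.1 K − 281.37 K)/0.09841 = 312 W

Q = 312 W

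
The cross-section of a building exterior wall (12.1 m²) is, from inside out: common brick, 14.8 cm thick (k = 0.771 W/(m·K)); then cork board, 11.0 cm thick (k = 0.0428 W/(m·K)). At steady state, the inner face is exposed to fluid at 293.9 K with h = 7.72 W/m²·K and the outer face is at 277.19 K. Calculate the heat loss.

Resistance network (inner→outer):
  R_conv,in = 1/(hA) = 1/(7.72·12.1) = 0.01071 K/W
  R_common brick = L/(kA) = 0.148/(0.771·12.1) = 0.01586 K/W
  R_cork board = L/(kA) = 0.110/(0.0428·12.1) = 0.2124 K/W
ΣR = 0.01071 + 0.01586 + 0.2124 = 0.2390 K/W
Q = ΔT/ΣR = (293.9 K − 277.19 K)/0.2390 = 69.9 W

Q = 69.9 W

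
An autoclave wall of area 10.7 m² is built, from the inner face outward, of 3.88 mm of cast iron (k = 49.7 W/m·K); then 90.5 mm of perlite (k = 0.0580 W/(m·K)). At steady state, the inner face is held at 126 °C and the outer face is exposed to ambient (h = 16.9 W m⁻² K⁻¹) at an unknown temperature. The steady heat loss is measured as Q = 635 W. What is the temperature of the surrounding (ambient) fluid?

Series resistances:
  R_cast iron = L/(kA) = 0.00388/(49.7·10.7) = 7.296×10^-6 K/W
  R_perlite = L/(kA) = 0.0905/(0.0580·10.7) = 0.1458 K/W
  R_conv,out = 1/(hA) = 1/(16.9·10.7) = 0.005530 K/W
ΣR = 0.1514 K/W
ΔT = Q·ΣR = 635 × 0.1514 = 96.14 K
Heat flows outward, so T_out = T_in − ΔT = 126 − 96.14 = 29.9 °C

T_out = 29.9 °C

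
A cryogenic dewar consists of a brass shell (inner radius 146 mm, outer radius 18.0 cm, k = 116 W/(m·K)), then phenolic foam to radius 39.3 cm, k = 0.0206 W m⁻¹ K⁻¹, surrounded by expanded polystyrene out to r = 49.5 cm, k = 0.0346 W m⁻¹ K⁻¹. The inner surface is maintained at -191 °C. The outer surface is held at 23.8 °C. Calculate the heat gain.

Q = 16.7 W

Treat each layer as a resistance in series:
  R_brass = (1/0.146 − 1/0.180)/(4πk) = 1.294/(4π·116) = 8.875×10^-4 K/W
  R_phenolic foam = (1/0.180 − 1/0.393)/(4πk) = 3.011/(4π·0.0206) = 11.63 K/W
  R_expanded polystyrene = (1/0.393 − 1/0.495)/(4πk) = 0.5243/(4π·0.0346) = 1.206 K/W
ΣR = 8.875×10^-4 + 11.63 + 1.206 = 12.84 K/W
Q = ΔT/ΣR = (-191 °C − 23.8 °C)/12.84 = -16.7 W
(Negative Q ⇒ heat flows inward; heat gain = 16.7 W.)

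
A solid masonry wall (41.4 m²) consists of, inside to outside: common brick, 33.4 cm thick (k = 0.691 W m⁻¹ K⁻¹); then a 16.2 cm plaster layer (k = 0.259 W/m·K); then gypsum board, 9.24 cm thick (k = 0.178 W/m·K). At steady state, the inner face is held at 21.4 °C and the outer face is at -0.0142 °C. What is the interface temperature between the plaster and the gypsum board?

Treat each layer as a resistance in series:
  R_common brick = L/(kA) = 0.334/(0.691·41.4) = 0.01168 K/W
  R_plaster = L/(kA) = 0.162/(0.259·41.4) = 0.01511 K/W
  R_gypsum board = L/(kA) = 0.0924/(0.178·41.4) = 0.01254 K/W
ΣR = 0.01168 + 0.01511 + 0.01254 = 0.03933 K/W
Q = ΔT/ΣR = (21.4 °C − -0.0142 °C)/0.03933 = 544.5 W
From the inner boundary to the plaster/gypsum board interface, ΣR_partial = 0.02679 K/W.
T_interface = T_in − Q·ΣR_partial = 21.4 °C − (544.5)(0.02679) = 6.81 °C

T = 6.81 °C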